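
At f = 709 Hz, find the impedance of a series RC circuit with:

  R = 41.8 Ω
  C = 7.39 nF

Step 1 — Angular frequency: ω = 2π·f = 2π·709 = 4455 rad/s.
Step 2 — Component impedances:
  R: Z = R = 41.8 Ω
  C: Z = 1/(jωC) = -j/(ω·C) = 0 - j3.038e+04 Ω
Step 3 — Series combination: Z_total = R + C = 41.8 - j3.038e+04 Ω = 3.038e+04∠-89.9° Ω.

Z = 41.8 - j3.038e+04 Ω = 3.038e+04∠-89.9° Ω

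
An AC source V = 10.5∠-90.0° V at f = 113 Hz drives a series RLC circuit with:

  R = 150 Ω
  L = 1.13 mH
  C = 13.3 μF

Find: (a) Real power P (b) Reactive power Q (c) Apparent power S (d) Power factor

Step 1 — Angular frequency: ω = 2π·f = 2π·113 = 710 rad/s.
Step 2 — Component impedances:
  R: Z = R = 150 Ω
  L: Z = jωL = j·710·0.00113 = 0 + j0.8023 Ω
  C: Z = 1/(jωC) = -j/(ω·C) = 0 - j105.9 Ω
Step 3 — Series combination: Z_total = R + L + C = 150 - j105.1 Ω = 183.2∠-35.0° Ω.
Step 4 — Source phasor: V = 10.5∠-90.0° V = 0 - j10.5 V.
Step 5 — Current: I = V / Z = 0.0329 - j0.04695 A = 0.05733∠-55.0° A.
Step 6 — Complex power: S = V·I* = 0.493 - j0.3454 VA.
Step 7 — Real power: P = Re(S) = 0.493 W.
Step 8 — Reactive power: Q = Im(S) = -0.3454 VAR.
Step 9 — Apparent power: |S| = 0.602 VA.
Step 10 — Power factor: PF = P/|S| = 0.819 (leading).

(a) P = 0.493 W  (b) Q = -0.3454 VAR  (c) S = 0.602 VA  (d) PF = 0.819 (leading)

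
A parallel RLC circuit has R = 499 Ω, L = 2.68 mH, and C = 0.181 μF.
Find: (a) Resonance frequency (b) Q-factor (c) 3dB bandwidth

Step 1 — Resonance: ω₀ = 1/√(LC) = 1/√(0.00268·1.81e-07) = 4.54e+04 rad/s.
Step 2 — f₀ = ω₀/(2π) = 7226 Hz.
Step 3 — Parallel Q: Q = R/(ω₀L) = 499/(4.54e+04·0.00268) = 4.101.
Step 4 — Bandwidth: Δω = ω₀/Q = 1.107e+04 rad/s; BW = Δω/(2π) = 1762 Hz.

(a) f₀ = 7226 Hz  (b) Q = 4.101  (c) BW = 1762 Hz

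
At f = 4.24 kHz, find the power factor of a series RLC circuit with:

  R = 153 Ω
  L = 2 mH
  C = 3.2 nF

Step 1 — Angular frequency: ω = 2π·f = 2π·4240 = 2.664e+04 rad/s.
Step 2 — Component impedances:
  R: Z = R = 153 Ω
  L: Z = jωL = j·2.664e+04·0.002 = 0 + j53.28 Ω
  C: Z = 1/(jωC) = -j/(ω·C) = 0 - j1.173e+04 Ω
Step 3 — Series combination: Z_total = R + L + C = 153 - j1.168e+04 Ω = 1.168e+04∠-89.2° Ω.
Step 4 — Power factor: PF = cos(φ) = Re(Z)/|Z| = 153/1.168e+04 = 0.0131.
Step 5 — Type: Im(Z) = -1.168e+04 ⇒ leading (phase φ = -89.2°).

PF = 0.0131 (leading, φ = -89.2°)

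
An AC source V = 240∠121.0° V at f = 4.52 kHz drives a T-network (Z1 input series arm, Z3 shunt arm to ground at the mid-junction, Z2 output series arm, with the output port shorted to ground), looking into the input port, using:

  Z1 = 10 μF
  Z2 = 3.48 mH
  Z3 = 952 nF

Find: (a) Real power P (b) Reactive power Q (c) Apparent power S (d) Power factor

Step 1 — Angular frequency: ω = 2π·f = 2π·4520 = 2.84e+04 rad/s.
Step 2 — Component impedances:
  Z1: Z = 1/(jωC) = -j/(ω·C) = 0 - j3.521 Ω
  Z2: Z = jωL = j·2.84e+04·0.00348 = 0 + j98.83 Ω
  Z3: Z = 1/(jωC) = -j/(ω·C) = 0 - j36.99 Ω
Step 3 — With the output port shorted to ground, the output series arm Z2 runs from the junction to ground; the shunt arm Z3 also runs from the junction to ground. They appear in parallel: Z3 || Z2 = 0 - j59.11 Ω.
Step 4 — Series with input arm Z1: Z_in = Z1 + (Z3 || Z2) = 0 - j62.63 Ω = 62.63∠-90.0° Ω.
Step 5 — Source phasor: V = 240∠121.0° V = -123.6 + j205.7 V.
Step 6 — Current: I = V / Z = -3.285 - j1.974 A = 3.832∠-149.0° A.
Step 7 — Complex power: S = V·I* = 0 - j919.7 VA.
Step 8 — Real power: P = Re(S) = 0 W.
Step 9 — Reactive power: Q = Im(S) = -919.7 VAR.
Step 10 — Apparent power: |S| = 919.7 VA.
Step 11 — Power factor: PF = P/|S| = 0 (leading).

(a) P = 0 W  (b) Q = -919.7 VAR  (c) S = 919.7 VA  (d) PF = 0 (leading)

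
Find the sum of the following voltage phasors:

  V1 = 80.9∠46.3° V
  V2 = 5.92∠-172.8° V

Step 1 — Convert each phasor to rectangular form:
  V1 = 80.9·(cos(46.3°) + j·sin(46.3°)) = 55.89 + j58.49 V
  V2 = 5.92·(cos(-172.8°) + j·sin(-172.8°)) = -5.873 - j0.742 V
Step 2 — Sum components: V_total = 50.02 + j57.75 V.
Step 3 — Convert to polar: |V_total| = 76.4 V, ∠V_total = 49.1°.

V_total = 76.4∠49.1° V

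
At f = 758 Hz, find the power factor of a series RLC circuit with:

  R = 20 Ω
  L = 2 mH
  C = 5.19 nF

Step 1 — Angular frequency: ω = 2π·f = 2π·758 = 4763 rad/s.
Step 2 — Component impedances:
  R: Z = R = 20 Ω
  L: Z = jωL = j·4763·0.002 = 0 + j9.525 Ω
  C: Z = 1/(jωC) = -j/(ω·C) = 0 - j4.046e+04 Ω
Step 3 — Series combination: Z_total = R + L + C = 20 - j4.045e+04 Ω = 4.045e+04∠-90.0° Ω.
Step 4 — Power factor: PF = cos(φ) = Re(Z)/|Z| = 20/40447 = 0.0004945.
Step 5 — Type: Im(Z) = -4.045e+04 ⇒ leading (phase φ = -90.0°).

PF = 0.0004945 (leading, φ = -90.0°)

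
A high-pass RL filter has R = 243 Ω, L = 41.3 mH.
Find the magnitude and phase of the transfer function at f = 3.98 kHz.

Step 1 — Angular frequency: ω = 2π·3980 = 2.501e+04 rad/s.
Step 2 — Transfer function: H(jω) = jωL/(R + jωL).
Step 3 — Numerator jωL = j·1033; denominator R + jωL = 243 + j1033.
Step 4 — H = 0.9475 + j0.2229.
Step 5 — Magnitude: |H| = 0.9734 (-0.2 dB); phase: φ = 13.2°.

|H| = 0.9734 (-0.2 dB), φ = 13.2°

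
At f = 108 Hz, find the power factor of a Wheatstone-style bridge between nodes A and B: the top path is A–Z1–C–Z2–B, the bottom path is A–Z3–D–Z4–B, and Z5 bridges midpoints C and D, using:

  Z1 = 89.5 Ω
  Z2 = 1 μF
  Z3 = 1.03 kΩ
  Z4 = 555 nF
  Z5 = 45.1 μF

Step 1 — Angular frequency: ω = 2π·f = 2π·108 = 678.6 rad/s.
Step 2 — Component impedances:
  Z1: Z = R = 89.5 Ω
  Z2: Z = 1/(jωC) = -j/(ω·C) = 0 - j1474 Ω
  Z3: Z = R = 1030 Ω
  Z4: Z = 1/(jωC) = -j/(ω·C) = 0 - j2655 Ω
  Z5: Z = 1/(jωC) = -j/(ω·C) = 0 - j32.68 Ω
Step 3 — Bridge requires nodal analysis (the Z5 bridge couples midpoints C and D, so the two paths cannot be reduced to a simple series/parallel combination). Setting node B to ground and injecting 1 A at node A, the 3-node admittance system at A, C, D solves to V_A = Z_AB = 82.42 - j950.2 Ω = 953.7∠-85.0° Ω.
Step 4 — Power factor: PF = cos(φ) = Re(Z)/|Z| = 82.417/953.74 = 0.08641.
Step 5 — Type: Im(Z) = -950.2 ⇒ leading (phase φ = -85.0°).

PF = 0.08641 (leading, φ = -85.0°)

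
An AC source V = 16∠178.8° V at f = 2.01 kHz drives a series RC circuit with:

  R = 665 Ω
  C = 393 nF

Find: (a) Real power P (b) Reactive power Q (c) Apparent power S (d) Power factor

Step 1 — Angular frequency: ω = 2π·f = 2π·2010 = 1.263e+04 rad/s.
Step 2 — Component impedances:
  R: Z = R = 665 Ω
  C: Z = 1/(jωC) = -j/(ω·C) = 0 - j201.5 Ω
Step 3 — Series combination: Z_total = R + C = 665 - j201.5 Ω = 694.9∠-16.9° Ω.
Step 4 — Source phasor: V = 16∠178.8° V = -16 + j0.3351 V.
Step 5 — Current: I = V / Z = -0.02217 - j0.006214 A = 0.02303∠-164.3° A.
Step 6 — Complex power: S = V·I* = 0.3526 - j0.1068 VA.
Step 7 — Real power: P = Re(S) = 0.3526 W.
Step 8 — Reactive power: Q = Im(S) = -0.1068 VAR.
Step 9 — Apparent power: |S| = 0.3684 VA.
Step 10 — Power factor: PF = P/|S| = 0.957 (leading).

(a) P = 0.3526 W  (b) Q = -0.1068 VAR  (c) S = 0.3684 VA  (d) PF = 0.957 (leading)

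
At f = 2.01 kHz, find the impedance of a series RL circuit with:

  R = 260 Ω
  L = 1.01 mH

Step 1 — Angular frequency: ω = 2π·f = 2π·2010 = 1.263e+04 rad/s.
Step 2 — Component impedances:
  R: Z = R = 260 Ω
  L: Z = jωL = j·1.263e+04·0.00101 = 0 + j12.76 Ω
Step 3 — Series combination: Z_total = R + L = 260 + j12.76 Ω = 260.3∠2.8° Ω.

Z = 260 + j12.76 Ω = 260.3∠2.8° Ω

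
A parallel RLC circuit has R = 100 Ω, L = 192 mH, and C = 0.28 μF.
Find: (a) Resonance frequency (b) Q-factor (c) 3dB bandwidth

Step 1 — Resonance: ω₀ = 1/√(LC) = 1/√(0.192·2.8e-07) = 4313 rad/s.
Step 2 — f₀ = ω₀/(2π) = 686.4 Hz.
Step 3 — Parallel Q: Q = R/(ω₀L) = 100/(4313·0.192) = 0.1208.
Step 4 — Bandwidth: Δω = ω₀/Q = 3.571e+04 rad/s; BW = Δω/(2π) = 5684 Hz.

(a) f₀ = 686.4 Hz  (b) Q = 0.1208  (c) BW = 5684 Hz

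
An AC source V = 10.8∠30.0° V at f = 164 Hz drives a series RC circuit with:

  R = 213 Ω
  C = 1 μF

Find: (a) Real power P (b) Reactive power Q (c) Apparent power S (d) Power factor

Step 1 — Angular frequency: ω = 2π·f = 2π·164 = 1030 rad/s.
Step 2 — Component impedances:
  R: Z = R = 213 Ω
  C: Z = 1/(jωC) = -j/(ω·C) = 0 - j970.5 Ω
Step 3 — Series combination: Z_total = R + C = 213 - j970.5 Ω = 993.6∠-77.6° Ω.
Step 4 — Source phasor: V = 10.8∠30.0° V = 9.353 + j5.4 V.
Step 5 — Current: I = V / Z = -0.003291 + j0.01036 A = 0.01087∠107.6° A.
Step 6 — Complex power: S = V·I* = 0.02517 - j0.1147 VA.
Step 7 — Real power: P = Re(S) = 0.02517 W.
Step 8 — Reactive power: Q = Im(S) = -0.1147 VAR.
Step 9 — Apparent power: |S| = 0.1174 VA.
Step 10 — Power factor: PF = P/|S| = 0.2144 (leading).

(a) P = 0.02517 W  (b) Q = -0.1147 VAR  (c) S = 0.1174 VA  (d) PF = 0.2144 (leading)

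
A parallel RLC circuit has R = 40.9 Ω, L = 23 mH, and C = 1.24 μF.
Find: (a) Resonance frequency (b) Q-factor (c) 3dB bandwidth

Step 1 — Resonance: ω₀ = 1/√(LC) = 1/√(0.023·1.24e-06) = 5921 rad/s.
Step 2 — f₀ = ω₀/(2π) = 942.4 Hz.
Step 3 — Parallel Q: Q = R/(ω₀L) = 40.9/(5921·0.023) = 0.3003.
Step 4 — Bandwidth: Δω = ω₀/Q = 1.972e+04 rad/s; BW = Δω/(2π) = 3138 Hz.

(a) f₀ = 942.4 Hz  (b) Q = 0.3003  (c) BW = 3138 Hz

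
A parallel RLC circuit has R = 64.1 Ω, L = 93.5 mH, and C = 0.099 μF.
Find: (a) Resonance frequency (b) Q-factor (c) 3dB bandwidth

Step 1 — Resonance: ω₀ = 1/√(LC) = 1/√(0.0935·9.9e-08) = 1.039e+04 rad/s.
Step 2 — f₀ = ω₀/(2π) = 1654 Hz.
Step 3 — Parallel Q: Q = R/(ω₀L) = 64.1/(1.039e+04·0.0935) = 0.06596.
Step 4 — Bandwidth: Δω = ω₀/Q = 1.576e+05 rad/s; BW = Δω/(2π) = 2.508e+04 Hz.

(a) f₀ = 1654 Hz  (b) Q = 0.06596  (c) BW = 2.508e+04 Hz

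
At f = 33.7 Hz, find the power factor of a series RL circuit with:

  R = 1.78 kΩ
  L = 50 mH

Step 1 — Angular frequency: ω = 2π·f = 2π·33.7 = 211.7 rad/s.
Step 2 — Component impedances:
  R: Z = R = 1780 Ω
  L: Z = jωL = j·211.7·0.05 = 0 + j10.59 Ω
Step 3 — Series combination: Z_total = R + L = 1780 + j10.59 Ω = 1780∠0.3° Ω.
Step 4 — Power factor: PF = cos(φ) = Re(Z)/|Z| = 1780/1780 = 1.
Step 5 — Type: Im(Z) = 10.59 ⇒ lagging (phase φ = 0.3°).

PF = 1 (lagging, φ = 0.3°)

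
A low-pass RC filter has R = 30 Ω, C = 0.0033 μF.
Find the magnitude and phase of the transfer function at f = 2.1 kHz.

Step 1 — Angular frequency: ω = 2π·2100 = 1.319e+04 rad/s.
Step 2 — Transfer function: H(jω) = 1/(1 + jωRC).
Step 3 — Denominator: 1 + jωRC = 1 + j·1.319e+04·30·3.3e-09 = 1 + j0.001306.
Step 4 — H = 1 - j0.001306.
Step 5 — Magnitude: |H| = 1 (-0.0 dB); phase: φ = -0.1°.

|H| = 1 (-0.0 dB), φ = -0.1°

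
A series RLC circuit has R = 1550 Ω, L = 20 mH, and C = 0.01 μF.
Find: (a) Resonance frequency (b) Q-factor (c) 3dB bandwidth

Step 1 — Resonance condition Im(Z)=0 gives ω₀ = 1/√(LC).
Step 2 — ω₀ = 1/√(0.02·1e-08) = 7.071e+04 rad/s.
Step 3 — f₀ = ω₀/(2π) = 1.125e+04 Hz.
Step 4 — Series Q: Q = ω₀L/R = 7.071e+04·0.02/1550 = 0.9124.
Step 5 — 3dB bandwidth: Δω = ω₀/Q = 7.75e+04 rad/s; BW = Δω/(2π) = 1.233e+04 Hz.

(a) f₀ = 1.125e+04 Hz  (b) Q = 0.9124  (c) BW = 1.233e+04 Hz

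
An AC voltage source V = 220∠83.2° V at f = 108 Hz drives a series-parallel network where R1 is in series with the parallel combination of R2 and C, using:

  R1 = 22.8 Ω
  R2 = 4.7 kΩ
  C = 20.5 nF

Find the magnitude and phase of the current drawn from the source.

Step 1 — Angular frequency: ω = 2π·f = 2π·108 = 678.6 rad/s.
Step 2 — Component impedances:
  R1: Z = R = 22.8 Ω
  R2: Z = R = 4700 Ω
  C: Z = 1/(jωC) = -j/(ω·C) = 0 - j7.189e+04 Ω
Step 3 — Parallel branch: R2 || C = 1/(1/R2 + 1/C) = 4680 - j306 Ω.
Step 4 — Series with R1: Z_total = R1 + (R2 || C) = 4703 - j306 Ω = 4713∠-3.7° Ω.
Step 5 — Source phasor: V = 220∠83.2° V = 26.05 + j218.5 V.
Step 6 — Ohm's law: I = V / Z_total = (26.05 + j218.5) / (4703 - j306) = 0.002506 + j0.04661 A.
Step 7 — Convert to polar: |I| = 0.04668 A, ∠I = 86.9°.

I = 0.04668∠86.9° A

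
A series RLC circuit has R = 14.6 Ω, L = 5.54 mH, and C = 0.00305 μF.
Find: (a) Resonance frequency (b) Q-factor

Step 1 — Resonance condition Im(Z)=0 gives ω₀ = 1/√(LC).
Step 2 — ω₀ = 1/√(0.00554·3.05e-09) = 2.433e+05 rad/s.
Step 3 — f₀ = ω₀/(2π) = 3.872e+04 Hz.
Step 4 — Series Q: Q = ω₀L/R = 2.433e+05·0.00554/14.6 = 92.31.

(a) f₀ = 3.872e+04 Hz  (b) Q = 92.31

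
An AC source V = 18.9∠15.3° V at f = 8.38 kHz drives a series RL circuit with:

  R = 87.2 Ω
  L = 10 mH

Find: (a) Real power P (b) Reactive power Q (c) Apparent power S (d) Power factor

Step 1 — Angular frequency: ω = 2π·f = 2π·8380 = 5.265e+04 rad/s.
Step 2 — Component impedances:
  R: Z = R = 87.2 Ω
  L: Z = jωL = j·5.265e+04·0.01 = 0 + j526.5 Ω
Step 3 — Series combination: Z_total = R + L = 87.2 + j526.5 Ω = 533.7∠80.6° Ω.
Step 4 — Source phasor: V = 18.9∠15.3° V = 18.23 + j4.987 V.
Step 5 — Current: I = V / Z = 0.0148 - j0.03217 A = 0.03541∠-65.3° A.
Step 6 — Complex power: S = V·I* = 0.1094 + j0.6603 VA.
Step 7 — Real power: P = Re(S) = 0.1094 W.
Step 8 — Reactive power: Q = Im(S) = 0.6603 VAR.
Step 9 — Apparent power: |S| = 0.6693 VA.
Step 10 — Power factor: PF = P/|S| = 0.1634 (lagging).

(a) P = 0.1094 W  (b) Q = 0.6603 VAR  (c) S = 0.6693 VA  (d) PF = 0.1634 (lagging)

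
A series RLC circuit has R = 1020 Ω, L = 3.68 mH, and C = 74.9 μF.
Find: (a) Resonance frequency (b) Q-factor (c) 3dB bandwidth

Step 1 — Resonance: ω₀ = 1/√(LC) = 1/√(0.00368·7.49e-05) = 1905 rad/s.
Step 2 — f₀ = ω₀/(2π) = 303.1 Hz.
Step 3 — Series Q: Q = ω₀L/R = 1905·0.00368/1020 = 0.006872.
Step 4 — Bandwidth: Δω = ω₀/Q = 2.772e+05 rad/s; BW = Δω/(2π) = 4.411e+04 Hz.

(a) f₀ = 303.1 Hz  (b) Q = 0.006872  (c) BW = 4.411e+04 Hz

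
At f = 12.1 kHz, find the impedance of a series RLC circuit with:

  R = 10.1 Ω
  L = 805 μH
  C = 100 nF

Step 1 — Angular frequency: ω = 2π·f = 2π·1.21e+04 = 7.603e+04 rad/s.
Step 2 — Component impedances:
  R: Z = R = 10.1 Ω
  L: Z = jωL = j·7.603e+04·0.000805 = 0 + j61.2 Ω
  C: Z = 1/(jωC) = -j/(ω·C) = 0 - j131.5 Ω
Step 3 — Series combination: Z_total = R + L + C = 10.1 - j70.33 Ω = 71.05∠-81.8° Ω.

Z = 10.1 - j70.33 Ω = 71.05∠-81.8° Ω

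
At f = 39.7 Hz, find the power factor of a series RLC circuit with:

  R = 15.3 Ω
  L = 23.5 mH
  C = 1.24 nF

Step 1 — Angular frequency: ω = 2π·f = 2π·39.7 = 249.4 rad/s.
Step 2 — Component impedances:
  R: Z = R = 15.3 Ω
  L: Z = jωL = j·249.4·0.0235 = 0 + j5.862 Ω
  C: Z = 1/(jωC) = -j/(ω·C) = 0 - j3.233e+06 Ω
Step 3 — Series combination: Z_total = R + L + C = 15.3 - j3.233e+06 Ω = 3.233e+06∠-90.0° Ω.
Step 4 — Power factor: PF = cos(φ) = Re(Z)/|Z| = 15.3/3.233e+06 = 4.732e-06.
Step 5 — Type: Im(Z) = -3.233e+06 ⇒ leading (phase φ = -90.0°).

PF = 4.732e-06 (leading, φ = -90.0°)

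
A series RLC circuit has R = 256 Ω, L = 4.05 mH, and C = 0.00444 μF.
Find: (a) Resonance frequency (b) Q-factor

Step 1 — Resonance condition Im(Z)=0 gives ω₀ = 1/√(LC).
Step 2 — ω₀ = 1/√(0.00405·4.44e-09) = 2.358e+05 rad/s.
Step 3 — f₀ = ω₀/(2π) = 3.753e+04 Hz.
Step 4 — Series Q: Q = ω₀L/R = 2.358e+05·0.00405/256 = 3.731.

(a) f₀ = 3.753e+04 Hz  (b) Q = 3.731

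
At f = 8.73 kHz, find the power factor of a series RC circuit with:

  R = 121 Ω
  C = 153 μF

Step 1 — Angular frequency: ω = 2π·f = 2π·8730 = 5.485e+04 rad/s.
Step 2 — Component impedances:
  R: Z = R = 121 Ω
  C: Z = 1/(jωC) = -j/(ω·C) = 0 - j0.1192 Ω
Step 3 — Series combination: Z_total = R + C = 121 - j0.1192 Ω = 121∠-0.1° Ω.
Step 4 — Power factor: PF = cos(φ) = Re(Z)/|Z| = 121/121 = 1.
Step 5 — Type: Im(Z) = -0.1192 ⇒ leading (phase φ = -0.1°).

PF = 1 (leading, φ = -0.1°)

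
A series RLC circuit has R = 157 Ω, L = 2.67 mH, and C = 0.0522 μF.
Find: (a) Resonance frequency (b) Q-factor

Step 1 — Resonance condition Im(Z)=0 gives ω₀ = 1/√(LC).
Step 2 — ω₀ = 1/√(0.00267·5.22e-08) = 8.471e+04 rad/s.
Step 3 — f₀ = ω₀/(2π) = 1.348e+04 Hz.
Step 4 — Series Q: Q = ω₀L/R = 8.471e+04·0.00267/157 = 1.441.

(a) f₀ = 1.348e+04 Hz  (b) Q = 1.441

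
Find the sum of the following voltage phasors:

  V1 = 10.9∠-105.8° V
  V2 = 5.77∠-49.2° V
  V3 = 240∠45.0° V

Step 1 — Convert each phasor to rectangular form:
  V1 = 10.9·(cos(-105.8°) + j·sin(-105.8°)) = -2.968 - j10.49 V
  V2 = 5.77·(cos(-49.2°) + j·sin(-49.2°)) = 3.77 - j4.368 V
  V3 = 240·(cos(45.0°) + j·sin(45.0°)) = 169.7 + j169.7 V
Step 2 — Sum components: V_total = 170.5 + j154.8 V.
Step 3 — Convert to polar: |V_total| = 230.3 V, ∠V_total = 42.2°.

V_total = 230.3∠42.2° V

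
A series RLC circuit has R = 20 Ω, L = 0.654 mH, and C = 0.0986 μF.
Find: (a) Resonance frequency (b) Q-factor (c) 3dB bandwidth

Step 1 — Resonance condition Im(Z)=0 gives ω₀ = 1/√(LC).
Step 2 — ω₀ = 1/√(0.000654·9.86e-08) = 1.245e+05 rad/s.
Step 3 — f₀ = ω₀/(2π) = 1.982e+04 Hz.
Step 4 — Series Q: Q = ω₀L/R = 1.245e+05·0.000654/20 = 4.072.
Step 5 — 3dB bandwidth: Δω = ω₀/Q = 3.058e+04 rad/s; BW = Δω/(2π) = 4867 Hz.

(a) f₀ = 1.982e+04 Hz  (b) Q = 4.072  (c) BW = 4867 Hz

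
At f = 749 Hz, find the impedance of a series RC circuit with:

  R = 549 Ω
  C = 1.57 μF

Step 1 — Angular frequency: ω = 2π·f = 2π·749 = 4706 rad/s.
Step 2 — Component impedances:
  R: Z = R = 549 Ω
  C: Z = 1/(jωC) = -j/(ω·C) = 0 - j135.3 Ω
Step 3 — Series combination: Z_total = R + C = 549 - j135.3 Ω = 565.4∠-13.8° Ω.

Z = 549 - j135.3 Ω = 565.4∠-13.8° Ω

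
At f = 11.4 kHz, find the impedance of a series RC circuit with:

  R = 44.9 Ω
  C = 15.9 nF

Step 1 — Angular frequency: ω = 2π·f = 2π·1.14e+04 = 7.163e+04 rad/s.
Step 2 — Component impedances:
  R: Z = R = 44.9 Ω
  C: Z = 1/(jωC) = -j/(ω·C) = 0 - j878 Ω
Step 3 — Series combination: Z_total = R + C = 44.9 - j878 Ω = 879.2∠-87.1° Ω.

Z = 44.9 - j878 Ω = 879.2∠-87.1° Ω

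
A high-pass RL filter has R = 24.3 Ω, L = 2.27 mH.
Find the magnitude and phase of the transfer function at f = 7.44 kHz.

Step 1 — Angular frequency: ω = 2π·7440 = 4.675e+04 rad/s.
Step 2 — Transfer function: H(jω) = jωL/(R + jωL).
Step 3 — Numerator jωL = j·106.1; denominator R + jωL = 24.3 + j106.1.
Step 4 — H = 0.9502 + j0.2176.
Step 5 — Magnitude: |H| = 0.9748 (-0.2 dB); phase: φ = 12.9°.

|H| = 0.9748 (-0.2 dB), φ = 12.9°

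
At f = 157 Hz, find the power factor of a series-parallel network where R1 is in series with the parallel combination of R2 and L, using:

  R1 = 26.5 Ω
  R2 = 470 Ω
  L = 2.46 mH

Step 1 — Angular frequency: ω = 2π·f = 2π·157 = 986.5 rad/s.
Step 2 — Component impedances:
  R1: Z = R = 26.5 Ω
  R2: Z = R = 470 Ω
  L: Z = jωL = j·986.5·0.00246 = 0 + j2.427 Ω
Step 3 — Parallel branch: R2 || L = 1/(1/R2 + 1/L) = 0.01253 + j2.427 Ω.
Step 4 — Series with R1: Z_total = R1 + (R2 || L) = 26.51 + j2.427 Ω = 26.62∠5.2° Ω.
Step 5 — Power factor: PF = cos(φ) = Re(Z)/|Z| = 26.5125/26.6233 = 0.9958.
Step 6 — Type: Im(Z) = 2.427 ⇒ lagging (phase φ = 5.2°).

PF = 0.9958 (lagging, φ = 5.2°)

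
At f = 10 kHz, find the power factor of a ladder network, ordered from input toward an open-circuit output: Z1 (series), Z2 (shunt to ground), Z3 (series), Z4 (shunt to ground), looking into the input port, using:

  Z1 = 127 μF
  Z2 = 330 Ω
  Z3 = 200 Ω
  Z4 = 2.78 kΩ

Step 1 — Angular frequency: ω = 2π·f = 2π·1e+04 = 6.283e+04 rad/s.
Step 2 — Component impedances:
  Z1: Z = 1/(jωC) = -j/(ω·C) = 0 - j0.1253 Ω
  Z2: Z = R = 330 Ω
  Z3: Z = R = 200 Ω
  Z4: Z = R = 2780 Ω
Step 3 — Ladder network (open output): work backward from the far end, alternating series and parallel combinations. Z_in = 297.1 - j0.1253 Ω = 297.1∠-0.0° Ω.
Step 4 — Power factor: PF = cos(φ) = Re(Z)/|Z| = 297.1/297.1 = 1.
Step 5 — Type: Im(Z) = -0.1253 ⇒ leading (phase φ = -0.0°).

PF = 1 (leading, φ = -0.0°)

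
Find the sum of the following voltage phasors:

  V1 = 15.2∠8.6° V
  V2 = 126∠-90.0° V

Step 1 — Convert each phasor to rectangular form:
  V1 = 15.2·(cos(8.6°) + j·sin(8.6°)) = 15.03 + j2.273 V
  V2 = 126·(cos(-90.0°) + j·sin(-90.0°)) = 0 - j126 V
Step 2 — Sum components: V_total = 15.03 - j123.7 V.
Step 3 — Convert to polar: |V_total| = 124.6 V, ∠V_total = -83.1°.

V_total = 124.6∠-83.1° V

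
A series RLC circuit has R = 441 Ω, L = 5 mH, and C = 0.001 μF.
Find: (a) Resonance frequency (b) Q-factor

Step 1 — Resonance condition Im(Z)=0 gives ω₀ = 1/√(LC).
Step 2 — ω₀ = 1/√(0.005·1e-09) = 4.472e+05 rad/s.
Step 3 — f₀ = ω₀/(2π) = 7.118e+04 Hz.
Step 4 — Series Q: Q = ω₀L/R = 4.472e+05·0.005/441 = 5.07.

(a) f₀ = 7.118e+04 Hz  (b) Q = 5.07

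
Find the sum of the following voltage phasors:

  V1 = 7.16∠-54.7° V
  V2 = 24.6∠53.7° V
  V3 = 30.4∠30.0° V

Step 1 — Convert each phasor to rectangular form:
  V1 = 7.16·(cos(-54.7°) + j·sin(-54.7°)) = 4.137 - j5.844 V
  V2 = 24.6·(cos(53.7°) + j·sin(53.7°)) = 14.56 + j19.83 V
  V3 = 30.4·(cos(30.0°) + j·sin(30.0°)) = 26.33 + j15.2 V
Step 2 — Sum components: V_total = 45.03 + j29.18 V.
Step 3 — Convert to polar: |V_total| = 53.66 V, ∠V_total = 32.9°.

V_total = 53.66∠32.9° V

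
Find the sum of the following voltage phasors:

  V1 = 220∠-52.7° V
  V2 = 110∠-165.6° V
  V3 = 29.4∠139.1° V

Step 1 — Convert each phasor to rectangular form:
  V1 = 220·(cos(-52.7°) + j·sin(-52.7°)) = 133.3 - j175 V
  V2 = 110·(cos(-165.6°) + j·sin(-165.6°)) = -106.5 - j27.36 V
  V3 = 29.4·(cos(139.1°) + j·sin(139.1°)) = -22.22 + j19.25 V
Step 2 — Sum components: V_total = 4.551 - j183.1 V.
Step 3 — Convert to polar: |V_total| = 183.2 V, ∠V_total = -88.6°.

V_total = 183.2∠-88.6° V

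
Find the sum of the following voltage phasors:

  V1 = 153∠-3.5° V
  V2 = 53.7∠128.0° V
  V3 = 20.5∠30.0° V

Step 1 — Convert each phasor to rectangular form:
  V1 = 153·(cos(-3.5°) + j·sin(-3.5°)) = 152.7 - j9.34 V
  V2 = 53.7·(cos(128.0°) + j·sin(128.0°)) = -33.06 + j42.32 V
  V3 = 20.5·(cos(30.0°) + j·sin(30.0°)) = 17.75 + j10.25 V
Step 2 — Sum components: V_total = 137.4 + j43.23 V.
Step 3 — Convert to polar: |V_total| = 144 V, ∠V_total = 17.5°.

V_total = 144∠17.5° V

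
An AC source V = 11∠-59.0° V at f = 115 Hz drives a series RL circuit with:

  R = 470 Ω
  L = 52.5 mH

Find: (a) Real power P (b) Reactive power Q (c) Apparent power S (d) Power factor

Step 1 — Angular frequency: ω = 2π·f = 2π·115 = 722.6 rad/s.
Step 2 — Component impedances:
  R: Z = R = 470 Ω
  L: Z = jωL = j·722.6·0.0525 = 0 + j37.93 Ω
Step 3 — Series combination: Z_total = R + L = 470 + j37.93 Ω = 471.5∠4.6° Ω.
Step 4 — Source phasor: V = 11∠-59.0° V = 5.665 - j9.429 V.
Step 5 — Current: I = V / Z = 0.01037 - j0.0209 A = 0.02333∠-63.6° A.
Step 6 — Complex power: S = V·I* = 0.2558 + j0.02064 VA.
Step 7 — Real power: P = Re(S) = 0.2558 W.
Step 8 — Reactive power: Q = Im(S) = 0.02064 VAR.
Step 9 — Apparent power: |S| = 0.2566 VA.
Step 10 — Power factor: PF = P/|S| = 0.9968 (lagging).

(a) P = 0.2558 W  (b) Q = 0.02064 VAR  (c) S = 0.2566 VA  (d) PF = 0.9968 (lagging)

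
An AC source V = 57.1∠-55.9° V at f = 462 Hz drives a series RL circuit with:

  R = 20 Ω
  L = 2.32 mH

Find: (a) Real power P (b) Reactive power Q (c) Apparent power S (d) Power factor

Step 1 — Angular frequency: ω = 2π·f = 2π·462 = 2903 rad/s.
Step 2 — Component impedances:
  R: Z = R = 20 Ω
  L: Z = jωL = j·2903·0.00232 = 0 + j6.735 Ω
Step 3 — Series combination: Z_total = R + L = 20 + j6.735 Ω = 21.1∠18.6° Ω.
Step 4 — Source phasor: V = 57.1∠-55.9° V = 32.01 - j47.28 V.
Step 5 — Current: I = V / Z = 0.7226 - j2.607 A = 2.706∠-74.5° A.
Step 6 — Complex power: S = V·I* = 146.4 + j49.3 VA.
Step 7 — Real power: P = Re(S) = 146.4 W.
Step 8 — Reactive power: Q = Im(S) = 49.3 VAR.
Step 9 — Apparent power: |S| = 154.5 VA.
Step 10 — Power factor: PF = P/|S| = 0.9477 (lagging).

(a) P = 146.4 W  (b) Q = 49.3 VAR  (c) S = 154.5 VA  (d) PF = 0.9477 (lagging)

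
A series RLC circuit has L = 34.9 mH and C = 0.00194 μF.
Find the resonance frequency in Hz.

Step 1 — Resonance condition Im(Z)=0 gives ω₀ = 1/√(LC).
Step 2 — ω₀ = 1/√(0.0349·1.94e-09) = 1.215e+05 rad/s.
Step 3 — f₀ = ω₀/(2π) = 1.934e+04 Hz.

f₀ = 1.934e+04 Hz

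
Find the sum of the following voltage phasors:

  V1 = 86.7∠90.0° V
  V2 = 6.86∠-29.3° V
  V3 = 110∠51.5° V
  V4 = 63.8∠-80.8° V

Step 1 — Convert each phasor to rectangular form:
  V1 = 86.7·(cos(90.0°) + j·sin(90.0°)) = 0 + j86.7 V
  V2 = 6.86·(cos(-29.3°) + j·sin(-29.3°)) = 5.982 - j3.357 V
  V3 = 110·(cos(51.5°) + j·sin(51.5°)) = 68.48 + j86.09 V
  V4 = 63.8·(cos(-80.8°) + j·sin(-80.8°)) = 10.2 - j62.98 V
Step 2 — Sum components: V_total = 84.66 + j106.5 V.
Step 3 — Convert to polar: |V_total| = 136 V, ∠V_total = 51.5°.

V_total = 136∠51.5° V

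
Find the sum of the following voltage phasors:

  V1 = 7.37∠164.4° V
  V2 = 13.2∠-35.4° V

Step 1 — Convert each phasor to rectangular form:
  V1 = 7.37·(cos(164.4°) + j·sin(164.4°)) = -7.099 + j1.982 V
  V2 = 13.2·(cos(-35.4°) + j·sin(-35.4°)) = 10.76 - j7.647 V
Step 2 — Sum components: V_total = 3.661 - j5.665 V.
Step 3 — Convert to polar: |V_total| = 6.745 V, ∠V_total = -57.1°.

V_total = 6.745∠-57.1° V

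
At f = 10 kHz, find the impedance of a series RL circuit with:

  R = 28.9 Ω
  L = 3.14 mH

Step 1 — Angular frequency: ω = 2π·f = 2π·1e+04 = 6.283e+04 rad/s.
Step 2 — Component impedances:
  R: Z = R = 28.9 Ω
  L: Z = jωL = j·6.283e+04·0.00314 = 0 + j197.3 Ω
Step 3 — Series combination: Z_total = R + L = 28.9 + j197.3 Ω = 199.4∠81.7° Ω.

Z = 28.9 + j197.3 Ω = 199.4∠81.7° Ω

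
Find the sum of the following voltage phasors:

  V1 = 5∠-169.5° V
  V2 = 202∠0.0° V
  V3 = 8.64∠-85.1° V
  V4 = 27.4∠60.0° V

Step 1 — Convert each phasor to rectangular form:
  V1 = 5·(cos(-169.5°) + j·sin(-169.5°)) = -4.916 - j0.9112 V
  V2 = 202·(cos(0.0°) + j·sin(0.0°)) = 202 V
  V3 = 8.64·(cos(-85.1°) + j·sin(-85.1°)) = 0.738 - j8.608 V
  V4 = 27.4·(cos(60.0°) + j·sin(60.0°)) = 13.7 + j23.73 V
Step 2 — Sum components: V_total = 211.5 + j14.21 V.
Step 3 — Convert to polar: |V_total| = 212 V, ∠V_total = 3.8°.

V_total = 212∠3.8° V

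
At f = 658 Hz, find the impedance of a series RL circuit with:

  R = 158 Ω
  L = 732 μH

Step 1 — Angular frequency: ω = 2π·f = 2π·658 = 4134 rad/s.
Step 2 — Component impedances:
  R: Z = R = 158 Ω
  L: Z = jωL = j·4134·0.000732 = 0 + j3.026 Ω
Step 3 — Series combination: Z_total = R + L = 158 + j3.026 Ω = 158∠1.1° Ω.

Z = 158 + j3.026 Ω = 158∠1.1° Ω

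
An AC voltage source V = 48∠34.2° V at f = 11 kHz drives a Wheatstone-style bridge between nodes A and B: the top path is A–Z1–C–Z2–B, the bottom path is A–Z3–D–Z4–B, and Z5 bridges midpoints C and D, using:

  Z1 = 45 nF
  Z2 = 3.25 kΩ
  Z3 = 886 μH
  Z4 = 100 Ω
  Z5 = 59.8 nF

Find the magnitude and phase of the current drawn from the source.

Step 1 — Angular frequency: ω = 2π·f = 2π·1.1e+04 = 6.912e+04 rad/s.
Step 2 — Component impedances:
  Z1: Z = 1/(jωC) = -j/(ω·C) = 0 - j321.5 Ω
  Z2: Z = R = 3250 Ω
  Z3: Z = jωL = j·6.912e+04·0.000886 = 0 + j61.24 Ω
  Z4: Z = R = 100 Ω
  Z5: Z = 1/(jωC) = -j/(ω·C) = 0 - j242 Ω
Step 3 — Bridge requires nodal analysis (the Z5 bridge couples midpoints C and D, so the two paths cannot be reduced to a simple series/parallel combination). Setting node B to ground and injecting 1 A at node A, the 3-node admittance system at A, C, D solves to V_A = Z_AB = 97.34 + j66.84 Ω = 118.1∠34.5° Ω.
Step 4 — Source phasor: V = 48∠34.2° V = 39.7 + j26.98 V.
Step 5 — Ohm's law: I = V / Z_total = (39.7 + j26.98) / (97.34 + j66.84) = 0.4065 - j0.001954 A.
Step 6 — Convert to polar: |I| = 0.4065 A, ∠I = -0.3°.

I = 0.4065∠-0.3° A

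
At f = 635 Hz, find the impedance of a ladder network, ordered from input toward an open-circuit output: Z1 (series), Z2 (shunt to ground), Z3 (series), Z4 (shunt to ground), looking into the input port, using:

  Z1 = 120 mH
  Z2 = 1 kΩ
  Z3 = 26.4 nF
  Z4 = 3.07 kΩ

Step 1 — Angular frequency: ω = 2π·f = 2π·635 = 3990 rad/s.
Step 2 — Component impedances:
  Z1: Z = jωL = j·3990·0.12 = 0 + j478.8 Ω
  Z2: Z = R = 1000 Ω
  Z3: Z = 1/(jωC) = -j/(ω·C) = 0 - j9494 Ω
  Z4: Z = R = 3070 Ω
Step 3 — Ladder network (open output): work backward from the far end, alternating series and parallel combinations. Z_in = 961.9 + j389.8 Ω = 1038∠22.1° Ω.

Z = 961.9 + j389.8 Ω = 1038∠22.1° Ω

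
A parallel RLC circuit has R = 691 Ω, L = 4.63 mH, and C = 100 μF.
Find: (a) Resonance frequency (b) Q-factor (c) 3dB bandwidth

Step 1 — Resonance: ω₀ = 1/√(LC) = 1/√(0.00463·0.0001) = 1470 rad/s.
Step 2 — f₀ = ω₀/(2π) = 233.9 Hz.
Step 3 — Parallel Q: Q = R/(ω₀L) = 691/(1470·0.00463) = 101.6.
Step 4 — Bandwidth: Δω = ω₀/Q = 14.47 rad/s; BW = Δω/(2π) = 2.303 Hz.

(a) f₀ = 233.9 Hz  (b) Q = 101.6  (c) BW = 2.303 Hz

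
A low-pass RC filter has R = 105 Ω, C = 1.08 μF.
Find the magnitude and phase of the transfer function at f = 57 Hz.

Step 1 — Angular frequency: ω = 2π·57 = 358.1 rad/s.
Step 2 — Transfer function: H(jω) = 1/(1 + jωRC).
Step 3 — Denominator: 1 + jωRC = 1 + j·358.1·105·1.08e-06 = 1 + j0.04061.
Step 4 — H = 0.9984 - j0.04055.
Step 5 — Magnitude: |H| = 0.9992 (-0.0 dB); phase: φ = -2.3°.

|H| = 0.9992 (-0.0 dB), φ = -2.3°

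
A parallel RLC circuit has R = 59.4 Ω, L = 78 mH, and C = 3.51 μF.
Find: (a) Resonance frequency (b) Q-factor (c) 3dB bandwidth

Step 1 — Resonance: ω₀ = 1/√(LC) = 1/√(0.078·3.51e-06) = 1911 rad/s.
Step 2 — f₀ = ω₀/(2π) = 304.2 Hz.
Step 3 — Parallel Q: Q = R/(ω₀L) = 59.4/(1911·0.078) = 0.3985.
Step 4 — Bandwidth: Δω = ω₀/Q = 4796 rad/s; BW = Δω/(2π) = 763.4 Hz.

(a) f₀ = 304.2 Hz  (b) Q = 0.3985  (c) BW = 763.4 Hz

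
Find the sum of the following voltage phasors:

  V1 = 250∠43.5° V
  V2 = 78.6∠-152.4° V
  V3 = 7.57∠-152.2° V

Step 1 — Convert each phasor to rectangular form:
  V1 = 250·(cos(43.5°) + j·sin(43.5°)) = 181.3 + j172.1 V
  V2 = 78.6·(cos(-152.4°) + j·sin(-152.4°)) = -69.66 - j36.42 V
  V3 = 7.57·(cos(-152.2°) + j·sin(-152.2°)) = -6.696 - j3.531 V
Step 2 — Sum components: V_total = 105 + j132.1 V.
Step 3 — Convert to polar: |V_total| = 168.8 V, ∠V_total = 51.5°.

V_total = 168.8∠51.5° V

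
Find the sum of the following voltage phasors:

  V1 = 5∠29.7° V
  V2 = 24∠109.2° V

Step 1 — Convert each phasor to rectangular form:
  V1 = 5·(cos(29.7°) + j·sin(29.7°)) = 4.343 + j2.477 V
  V2 = 24·(cos(109.2°) + j·sin(109.2°)) = -7.893 + j22.67 V
Step 2 — Sum components: V_total = -3.55 + j25.14 V.
Step 3 — Convert to polar: |V_total| = 25.39 V, ∠V_total = 98.0°.

V_total = 25.39∠98.0° V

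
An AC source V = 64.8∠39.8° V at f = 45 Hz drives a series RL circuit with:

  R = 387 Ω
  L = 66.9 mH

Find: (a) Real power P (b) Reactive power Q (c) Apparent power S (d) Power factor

Step 1 — Angular frequency: ω = 2π·f = 2π·45 = 282.7 rad/s.
Step 2 — Component impedances:
  R: Z = R = 387 Ω
  L: Z = jωL = j·282.7·0.0669 = 0 + j18.92 Ω
Step 3 — Series combination: Z_total = R + L = 387 + j18.92 Ω = 387.5∠2.8° Ω.
Step 4 — Source phasor: V = 64.8∠39.8° V = 49.78 + j41.48 V.
Step 5 — Current: I = V / Z = 0.1336 + j0.1007 A = 0.1672∠37.0° A.
Step 6 — Complex power: S = V·I* = 10.82 + j0.5291 VA.
Step 7 — Real power: P = Re(S) = 10.82 W.
Step 8 — Reactive power: Q = Im(S) = 0.5291 VAR.
Step 9 — Apparent power: |S| = 10.84 VA.
Step 10 — Power factor: PF = P/|S| = 0.9988 (lagging).

(a) P = 10.82 W  (b) Q = 0.5291 VAR  (c) S = 10.84 VA  (d) PF = 0.9988 (lagging)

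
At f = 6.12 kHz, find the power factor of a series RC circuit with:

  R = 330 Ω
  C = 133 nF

Step 1 — Angular frequency: ω = 2π·f = 2π·6120 = 3.845e+04 rad/s.
Step 2 — Component impedances:
  R: Z = R = 330 Ω
  C: Z = 1/(jωC) = -j/(ω·C) = 0 - j195.5 Ω
Step 3 — Series combination: Z_total = R + C = 330 - j195.5 Ω = 383.6∠-30.6° Ω.
Step 4 — Power factor: PF = cos(φ) = Re(Z)/|Z| = 330/383.6 = 0.8603.
Step 5 — Type: Im(Z) = -195.5 ⇒ leading (phase φ = -30.6°).

PF = 0.8603 (leading, φ = -30.6°)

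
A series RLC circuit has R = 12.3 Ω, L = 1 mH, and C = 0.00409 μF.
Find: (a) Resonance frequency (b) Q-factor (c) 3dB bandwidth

Step 1 — Resonance: ω₀ = 1/√(LC) = 1/√(0.001·4.09e-09) = 4.945e+05 rad/s.
Step 2 — f₀ = ω₀/(2π) = 7.87e+04 Hz.
Step 3 — Series Q: Q = ω₀L/R = 4.945e+05·0.001/12.3 = 40.2.
Step 4 — Bandwidth: Δω = ω₀/Q = 1.23e+04 rad/s; BW = Δω/(2π) = 1958 Hz.

(a) f₀ = 7.87e+04 Hz  (b) Q = 40.2  (c) BW = 1958 Hz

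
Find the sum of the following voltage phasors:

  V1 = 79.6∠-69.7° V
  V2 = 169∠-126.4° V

Step 1 — Convert each phasor to rectangular form:
  V1 = 79.6·(cos(-69.7°) + j·sin(-69.7°)) = 27.62 - j74.66 V
  V2 = 169·(cos(-126.4°) + j·sin(-126.4°)) = -100.3 - j136 V
Step 2 — Sum components: V_total = -72.67 - j210.7 V.
Step 3 — Convert to polar: |V_total| = 222.9 V, ∠V_total = -109.0°.

V_total = 222.9∠-109.0° V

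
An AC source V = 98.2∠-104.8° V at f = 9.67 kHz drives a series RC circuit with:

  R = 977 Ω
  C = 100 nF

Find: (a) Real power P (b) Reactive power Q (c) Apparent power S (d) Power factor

Step 1 — Angular frequency: ω = 2π·f = 2π·9670 = 6.076e+04 rad/s.
Step 2 — Component impedances:
  R: Z = R = 977 Ω
  C: Z = 1/(jωC) = -j/(ω·C) = 0 - j164.6 Ω
Step 3 — Series combination: Z_total = R + C = 977 - j164.6 Ω = 990.8∠-9.6° Ω.
Step 4 — Source phasor: V = 98.2∠-104.8° V = -25.08 - j94.94 V.
Step 5 — Current: I = V / Z = -0.009048 - j0.0987 A = 0.09912∠-95.2° A.
Step 6 — Complex power: S = V·I* = 9.598 - j1.617 VA.
Step 7 — Real power: P = Re(S) = 9.598 W.
Step 8 — Reactive power: Q = Im(S) = -1.617 VAR.
Step 9 — Apparent power: |S| = 9.733 VA.
Step 10 — Power factor: PF = P/|S| = 0.9861 (leading).

(a) P = 9.598 W  (b) Q = -1.617 VAR  (c) S = 9.733 VA  (d) PF = 0.9861 (leading)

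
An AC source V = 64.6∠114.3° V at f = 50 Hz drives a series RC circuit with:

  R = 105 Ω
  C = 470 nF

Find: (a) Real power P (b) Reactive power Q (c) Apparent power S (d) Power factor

Step 1 — Angular frequency: ω = 2π·f = 2π·50 = 314.2 rad/s.
Step 2 — Component impedances:
  R: Z = R = 105 Ω
  C: Z = 1/(jωC) = -j/(ω·C) = 0 - j6773 Ω
Step 3 — Series combination: Z_total = R + C = 105 - j6773 Ω = 6773∠-89.1° Ω.
Step 4 — Source phasor: V = 64.6∠114.3° V = -26.58 + j58.88 V.
Step 5 — Current: I = V / Z = -0.008752 - j0.00379 A = 0.009537∠-156.6° A.
Step 6 — Complex power: S = V·I* = 0.009551 - j0.616 VA.
Step 7 — Real power: P = Re(S) = 0.009551 W.
Step 8 — Reactive power: Q = Im(S) = -0.616 VAR.
Step 9 — Apparent power: |S| = 0.6161 VA.
Step 10 — Power factor: PF = P/|S| = 0.0155 (leading).

(a) P = 0.009551 W  (b) Q = -0.616 VAR  (c) S = 0.6161 VA  (d) PF = 0.0155 (leading)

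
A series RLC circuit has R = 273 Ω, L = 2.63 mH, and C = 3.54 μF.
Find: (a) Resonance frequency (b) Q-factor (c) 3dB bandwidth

Step 1 — Resonance condition Im(Z)=0 gives ω₀ = 1/√(LC).
Step 2 — ω₀ = 1/√(0.00263·3.54e-06) = 1.036e+04 rad/s.
Step 3 — f₀ = ω₀/(2π) = 1649 Hz.
Step 4 — Series Q: Q = ω₀L/R = 1.036e+04·0.00263/273 = 0.09984.
Step 5 — 3dB bandwidth: Δω = ω₀/Q = 1.038e+05 rad/s; BW = Δω/(2π) = 1.652e+04 Hz.

(a) f₀ = 1649 Hz  (b) Q = 0.09984  (c) BW = 1.652e+04 Hz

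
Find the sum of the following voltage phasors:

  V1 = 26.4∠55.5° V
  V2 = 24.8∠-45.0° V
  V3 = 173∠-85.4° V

Step 1 — Convert each phasor to rectangular form:
  V1 = 26.4·(cos(55.5°) + j·sin(55.5°)) = 14.95 + j21.76 V
  V2 = 24.8·(cos(-45.0°) + j·sin(-45.0°)) = 17.54 - j17.54 V
  V3 = 173·(cos(-85.4°) + j·sin(-85.4°)) = 13.87 - j172.4 V
Step 2 — Sum components: V_total = 46.36 - j168.2 V.
Step 3 — Convert to polar: |V_total| = 174.5 V, ∠V_total = -74.6°.

V_total = 174.5∠-74.6° V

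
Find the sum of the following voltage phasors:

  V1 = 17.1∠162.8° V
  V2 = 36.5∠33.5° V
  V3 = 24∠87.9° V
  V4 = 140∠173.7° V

Step 1 — Convert each phasor to rectangular form:
  V1 = 17.1·(cos(162.8°) + j·sin(162.8°)) = -16.34 + j5.057 V
  V2 = 36.5·(cos(33.5°) + j·sin(33.5°)) = 30.44 + j20.15 V
  V3 = 24·(cos(87.9°) + j·sin(87.9°)) = 0.8794 + j23.98 V
  V4 = 140·(cos(173.7°) + j·sin(173.7°)) = -139.2 + j15.36 V
Step 2 — Sum components: V_total = -124.2 + j64.55 V.
Step 3 — Convert to polar: |V_total| = 139.9 V, ∠V_total = 152.5°.

V_total = 139.9∠152.5° V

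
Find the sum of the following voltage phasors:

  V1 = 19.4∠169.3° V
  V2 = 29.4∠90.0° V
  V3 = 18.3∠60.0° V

Step 1 — Convert each phasor to rectangular form:
  V1 = 19.4·(cos(169.3°) + j·sin(169.3°)) = -19.06 + j3.602 V
  V2 = 29.4·(cos(90.0°) + j·sin(90.0°)) = 0 + j29.4 V
  V3 = 18.3·(cos(60.0°) + j·sin(60.0°)) = 9.15 + j15.85 V
Step 2 — Sum components: V_total = -9.913 + j48.85 V.
Step 3 — Convert to polar: |V_total| = 49.85 V, ∠V_total = 101.5°.

V_total = 49.85∠101.5° V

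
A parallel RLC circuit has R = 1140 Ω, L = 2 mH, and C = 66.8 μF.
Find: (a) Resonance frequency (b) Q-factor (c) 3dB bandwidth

Step 1 — Resonance: ω₀ = 1/√(LC) = 1/√(0.002·6.68e-05) = 2736 rad/s.
Step 2 — f₀ = ω₀/(2π) = 435.4 Hz.
Step 3 — Parallel Q: Q = R/(ω₀L) = 1140/(2736·0.002) = 208.3.
Step 4 — Bandwidth: Δω = ω₀/Q = 13.13 rad/s; BW = Δω/(2π) = 2.09 Hz.

(a) f₀ = 435.4 Hz  (b) Q = 208.3  (c) BW = 2.09 Hz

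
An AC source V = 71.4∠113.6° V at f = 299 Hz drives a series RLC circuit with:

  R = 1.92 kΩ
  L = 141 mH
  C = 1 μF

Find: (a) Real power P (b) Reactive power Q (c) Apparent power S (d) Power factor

Step 1 — Angular frequency: ω = 2π·f = 2π·299 = 1879 rad/s.
Step 2 — Component impedances:
  R: Z = R = 1920 Ω
  L: Z = jωL = j·1879·0.141 = 0 + j264.9 Ω
  C: Z = 1/(jωC) = -j/(ω·C) = 0 - j532.3 Ω
Step 3 — Series combination: Z_total = R + L + C = 1920 - j267.4 Ω = 1939∠-7.9° Ω.
Step 4 — Source phasor: V = 71.4∠113.6° V = -28.58 + j65.43 V.
Step 5 — Current: I = V / Z = -0.01926 + j0.03139 A = 0.03683∠121.5° A.
Step 6 — Complex power: S = V·I* = 2.605 - j0.3628 VA.
Step 7 — Real power: P = Re(S) = 2.605 W.
Step 8 — Reactive power: Q = Im(S) = -0.3628 VAR.
Step 9 — Apparent power: |S| = 2.63 VA.
Step 10 — Power factor: PF = P/|S| = 0.9904 (leading).

(a) P = 2.605 W  (b) Q = -0.3628 VAR  (c) S = 2.63 VA  (d) PF = 0.9904 (leading)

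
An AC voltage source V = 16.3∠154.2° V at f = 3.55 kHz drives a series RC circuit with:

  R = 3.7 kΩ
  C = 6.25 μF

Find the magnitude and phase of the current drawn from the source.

Step 1 — Angular frequency: ω = 2π·f = 2π·3550 = 2.231e+04 rad/s.
Step 2 — Component impedances:
  R: Z = R = 3700 Ω
  C: Z = 1/(jωC) = -j/(ω·C) = 0 - j7.173 Ω
Step 3 — Series combination: Z_total = R + C = 3700 - j7.173 Ω = 3700∠-0.1° Ω.
Step 4 — Source phasor: V = 16.3∠154.2° V = -14.68 + j7.094 V.
Step 5 — Ohm's law: I = V / Z_total = (-14.68 + j7.094) / (3700 - j7.173) = -0.00397 + j0.00191 A.
Step 6 — Convert to polar: |I| = 0.004405 A, ∠I = 154.3°.

I = 0.004405∠154.3° A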